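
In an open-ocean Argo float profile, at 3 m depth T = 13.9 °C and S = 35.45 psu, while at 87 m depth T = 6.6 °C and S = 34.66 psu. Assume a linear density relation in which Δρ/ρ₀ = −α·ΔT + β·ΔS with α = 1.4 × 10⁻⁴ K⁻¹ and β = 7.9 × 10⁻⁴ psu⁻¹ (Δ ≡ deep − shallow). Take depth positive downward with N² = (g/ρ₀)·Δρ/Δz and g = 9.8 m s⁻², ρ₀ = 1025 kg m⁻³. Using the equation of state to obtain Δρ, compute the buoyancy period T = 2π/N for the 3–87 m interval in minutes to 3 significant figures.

ΔT = -7.3 K, ΔS = -0.79 psu (deep − shallow).
Δρ/ρ₀ = −αΔT + βΔS = 1.022 × 10⁻³ − 6.241 × 10⁻⁴ = 3.979 × 10⁻⁴, so Δρ ≈ 0.4078 kg m⁻³.
N² = (g/ρ₀)·Δρ/Δz = g·(Δρ/ρ₀)/Δz = 9.8 × 3.979 × 10⁻⁴ / 84 = 4.6422 × 10⁻⁵ s⁻².
N = √(4.6422 × 10⁻⁵) = 6.8134 × 10⁻³ rad s⁻¹ → T = 2π/N = 922.18 s = 15.370 min ≈ 15.4 min.

15.4 min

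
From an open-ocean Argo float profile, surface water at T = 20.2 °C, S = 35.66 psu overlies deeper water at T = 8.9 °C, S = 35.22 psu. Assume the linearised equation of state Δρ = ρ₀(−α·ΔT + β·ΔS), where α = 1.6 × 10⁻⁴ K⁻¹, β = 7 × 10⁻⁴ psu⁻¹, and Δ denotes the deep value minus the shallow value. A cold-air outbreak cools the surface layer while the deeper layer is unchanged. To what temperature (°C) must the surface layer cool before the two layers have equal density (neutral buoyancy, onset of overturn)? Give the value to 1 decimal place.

10.8 °C

Neutral buoyancy requires Δρ = 0, i.e. −α(T_deep − T_surf′) + β(S_deep − S_surf) = 0.
T_surf′ = T_deep − (β/α)·ΔS = 8.9 − (7 × 10⁻⁴/1.6 × 10⁻⁴)·(-0.44) = 10.825 °C.
Cooling required: 20.2 − (10.825) = 9.375 °C.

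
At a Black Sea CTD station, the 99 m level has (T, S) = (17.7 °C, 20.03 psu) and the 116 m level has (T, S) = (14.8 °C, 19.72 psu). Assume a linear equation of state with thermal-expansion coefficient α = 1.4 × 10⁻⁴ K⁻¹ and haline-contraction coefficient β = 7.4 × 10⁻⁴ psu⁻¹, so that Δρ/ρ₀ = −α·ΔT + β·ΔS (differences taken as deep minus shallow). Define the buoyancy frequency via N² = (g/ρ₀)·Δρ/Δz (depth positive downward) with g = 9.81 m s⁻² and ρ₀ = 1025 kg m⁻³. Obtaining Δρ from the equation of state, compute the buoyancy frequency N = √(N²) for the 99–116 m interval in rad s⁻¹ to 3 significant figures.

0.0101 rad s⁻¹

ΔT = -2.9 K, ΔS = -0.31 psu (deep − shallow).
Δρ/ρ₀ = −αΔT + βΔS = 4.06 × 10⁻⁴ − 2.294 × 10⁻⁴ = 1.766 × 10⁻⁴, so Δρ ≈ 0.1810 kg m⁻³.
N² = (g/ρ₀)·Δρ/Δz = g·(Δρ/ρ₀)/Δz = 9.81 × 1.766 × 10⁻⁴ / 17 = 1.0191 × 10⁻⁴ s⁻².
N = √(1.0191 × 10⁻⁴) = 0.010095 rad s⁻¹ ≈ 0.0101 rad s⁻¹.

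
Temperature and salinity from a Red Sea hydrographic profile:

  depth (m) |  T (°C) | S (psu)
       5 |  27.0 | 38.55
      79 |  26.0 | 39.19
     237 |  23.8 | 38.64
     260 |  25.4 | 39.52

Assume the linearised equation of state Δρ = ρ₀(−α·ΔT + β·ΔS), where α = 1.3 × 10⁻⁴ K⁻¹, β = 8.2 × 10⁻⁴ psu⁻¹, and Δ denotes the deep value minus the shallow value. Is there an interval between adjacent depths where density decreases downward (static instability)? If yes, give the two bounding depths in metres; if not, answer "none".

79–237 m

Evaluate Δρ/ρ₀ = −αΔT + βΔS across each adjacent pair:
  5–79 m: −αΔT+βΔS = −(1.3 × 10⁻⁴)(-1.0)+(8.2 × 10⁻⁴)(+0.64) = 6.5 × 10⁻⁴ → stable
  79–237 m: −αΔT+βΔS = −(1.3 × 10⁻⁴)(-2.2)+(8.2 × 10⁻⁴)(-0.55) = -1.6 × 10⁻⁴ → UNSTABLE
  237–260 m: −αΔT+βΔS = −(1.3 × 10⁻⁴)(+1.6)+(8.2 × 10⁻⁴)(+0.88) = 5.1 × 10⁻⁴ → stable
The 79–237 m interval has Δρ < 0: lighter water underlies denser water.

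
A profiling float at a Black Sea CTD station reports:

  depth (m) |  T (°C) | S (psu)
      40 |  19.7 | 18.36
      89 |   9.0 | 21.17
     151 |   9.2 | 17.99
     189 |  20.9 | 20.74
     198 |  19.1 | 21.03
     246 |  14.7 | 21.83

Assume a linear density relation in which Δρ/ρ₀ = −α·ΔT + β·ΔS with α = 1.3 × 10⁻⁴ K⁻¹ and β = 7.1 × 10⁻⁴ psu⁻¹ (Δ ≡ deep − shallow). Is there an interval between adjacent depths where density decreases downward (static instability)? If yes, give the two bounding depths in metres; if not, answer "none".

Evaluate Δρ/ρ₀ = −αΔT + βΔS across each adjacent pair:
  40–89 m: −αΔT+βΔS = −(1.3 × 10⁻⁴)(-10.7)+(7.1 × 10⁻⁴)(+2.81) = 3.4 × 10⁻³ → stable
  89–151 m: −αΔT+βΔS = −(1.3 × 10⁻⁴)(+0.2)+(7.1 × 10⁻⁴)(-3.18) = -2.3 × 10⁻³ → UNSTABLE
  151–189 m: −αΔT+βΔS = −(1.3 × 10⁻⁴)(+11.7)+(7.1 × 10⁻⁴)(+2.75) = 4.3 × 10⁻⁴ → stable
  189–198 m: −αΔT+βΔS = −(1.3 × 10⁻⁴)(-1.8)+(7.1 × 10⁻⁴)(+0.29) = 4.4 × 10⁻⁴ → stable
  198–246 m: −αΔT+βΔS = −(1.3 × 10⁻⁴)(-4.4)+(7.1 × 10⁻⁴)(+0.80) = 1.1 × 10⁻³ → stable
The 89–151 m interval has Δρ < 0: lighter water underlies denser water.

89–151 m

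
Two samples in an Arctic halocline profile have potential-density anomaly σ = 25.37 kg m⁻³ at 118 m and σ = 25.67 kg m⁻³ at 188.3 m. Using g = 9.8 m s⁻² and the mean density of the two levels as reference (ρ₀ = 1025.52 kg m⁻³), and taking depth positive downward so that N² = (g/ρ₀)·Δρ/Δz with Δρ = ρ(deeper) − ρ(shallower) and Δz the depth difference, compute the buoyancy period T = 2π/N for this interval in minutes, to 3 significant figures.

16.4 min

Δρ = 1025.67 − 1025.37 = 0.30 kg m⁻³ over Δz = 188.3 − 118 = 70.3 m.
N² = (9.8/1025.52) × (0.30/70.3) = 4.0780 × 10⁻⁵ s⁻².
N = √(4.0780 × 10⁻⁵) = 6.3859 × 10⁻³ rad s⁻¹, so T = 2π/N = 983.92 s = 16.399 min ≈ 16.4 min.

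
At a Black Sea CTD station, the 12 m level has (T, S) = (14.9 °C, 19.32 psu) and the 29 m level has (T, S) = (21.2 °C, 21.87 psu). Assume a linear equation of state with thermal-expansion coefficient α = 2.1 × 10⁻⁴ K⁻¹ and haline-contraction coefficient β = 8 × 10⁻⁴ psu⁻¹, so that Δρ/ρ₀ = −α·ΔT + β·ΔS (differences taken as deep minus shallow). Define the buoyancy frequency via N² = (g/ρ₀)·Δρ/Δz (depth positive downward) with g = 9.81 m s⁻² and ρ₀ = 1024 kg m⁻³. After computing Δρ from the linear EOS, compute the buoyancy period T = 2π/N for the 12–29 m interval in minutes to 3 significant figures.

ΔT = +6.3 K, ΔS = +2.55 psu (deep − shallow).
Δρ/ρ₀ = −αΔT + βΔS = -1.323 × 10⁻³ + 2.04 × 10⁻³ = 7.17 × 10⁻⁴, so Δρ ≈ 0.7342 kg m⁻³.
N² = (g/ρ₀)·Δρ/Δz = g·(Δρ/ρ₀)/Δz = 9.81 × 7.17 × 10⁻⁴ / 17 = 4.1375 × 10⁻⁴ s⁻².
N = √(4.1375 × 10⁻⁴) = 0.020341 rad s⁻¹ → T = 2π/N = 308.89 s = 5.1482 min ≈ 5.15 min.

5.15 min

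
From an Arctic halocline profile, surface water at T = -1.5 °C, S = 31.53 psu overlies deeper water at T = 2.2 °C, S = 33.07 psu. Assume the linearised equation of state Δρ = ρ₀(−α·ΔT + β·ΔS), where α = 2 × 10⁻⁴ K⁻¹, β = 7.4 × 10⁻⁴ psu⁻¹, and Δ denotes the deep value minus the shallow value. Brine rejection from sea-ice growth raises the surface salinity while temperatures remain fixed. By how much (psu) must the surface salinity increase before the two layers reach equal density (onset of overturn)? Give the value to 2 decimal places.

0.54 psu

Neutral buoyancy requires −α(T_deep − T_surf) + β(S_deep − S_surf′) = 0.
S_surf′ = S_deep − (α/β)·ΔT = 33.07 − (2 × 10⁻⁴/7.4 × 10⁻⁴)·(+3.7) = 32.0700 psu.
Increase required: 32.0700 − 31.53 = 0.5400 psu.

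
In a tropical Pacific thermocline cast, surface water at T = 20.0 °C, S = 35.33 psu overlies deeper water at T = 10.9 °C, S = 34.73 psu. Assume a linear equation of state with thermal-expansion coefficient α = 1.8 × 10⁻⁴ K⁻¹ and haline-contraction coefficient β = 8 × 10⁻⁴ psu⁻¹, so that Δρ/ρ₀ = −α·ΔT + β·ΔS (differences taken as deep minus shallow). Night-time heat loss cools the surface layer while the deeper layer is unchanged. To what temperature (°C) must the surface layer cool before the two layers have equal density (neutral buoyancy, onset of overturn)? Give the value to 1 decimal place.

Neutral buoyancy requires Δρ = 0, i.e. −α(T_deep − T_surf′) + β(S_deep − S_surf) = 0.
T_surf′ = T_deep − (β/α)·ΔS = 10.9 − (8 × 10⁻⁴/1.8 × 10⁻⁴)·(-0.60) = 13.567 °C.
Cooling required: 20.0 − (13.567) = 6.433 °C.

13.6 °C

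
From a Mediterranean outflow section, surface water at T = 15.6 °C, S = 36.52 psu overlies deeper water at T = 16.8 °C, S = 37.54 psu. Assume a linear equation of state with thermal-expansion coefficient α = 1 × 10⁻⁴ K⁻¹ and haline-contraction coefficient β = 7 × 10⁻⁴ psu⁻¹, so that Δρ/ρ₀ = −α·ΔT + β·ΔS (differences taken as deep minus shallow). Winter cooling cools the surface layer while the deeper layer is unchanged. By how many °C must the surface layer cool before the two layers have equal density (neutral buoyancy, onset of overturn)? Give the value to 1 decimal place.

5.9 °C

Neutral buoyancy requires Δρ = 0, i.e. −α(T_deep − T_surf′) + β(S_deep − S_surf) = 0.
T_surf′ = T_deep − (β/α)·ΔS = 16.8 − (7 × 10⁻⁴/1 × 10⁻⁴)·(+1.02) = 9.660 °C.
Cooling required: 15.6 − (9.660) = 5.940 °C.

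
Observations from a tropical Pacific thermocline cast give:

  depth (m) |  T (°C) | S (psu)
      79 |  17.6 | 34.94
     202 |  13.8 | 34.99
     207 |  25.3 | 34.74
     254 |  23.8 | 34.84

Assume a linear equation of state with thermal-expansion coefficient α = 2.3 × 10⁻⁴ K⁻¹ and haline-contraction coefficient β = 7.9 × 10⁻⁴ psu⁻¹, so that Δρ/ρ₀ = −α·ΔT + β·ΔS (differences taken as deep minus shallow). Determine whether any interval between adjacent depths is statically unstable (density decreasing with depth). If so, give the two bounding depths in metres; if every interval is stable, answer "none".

Evaluate Δρ/ρ₀ = −αΔT + βΔS across each adjacent pair:
  79–202 m: −αΔT+βΔS = −(2.3 × 10⁻⁴)(-3.8)+(7.9 × 10⁻⁴)(+0.05) = 9.1 × 10⁻⁴ → stable
  202–207 m: −αΔT+βΔS = −(2.3 × 10⁻⁴)(+11.5)+(7.9 × 10⁻⁴)(-0.25) = -2.8 × 10⁻³ → UNSTABLE
  207–254 m: −αΔT+βΔS = −(2.3 × 10⁻⁴)(-1.5)+(7.9 × 10⁻⁴)(+0.10) = 4.2 × 10⁻⁴ → stable
The 202–207 m interval has Δρ < 0: lighter water underlies denser water.

202–207 m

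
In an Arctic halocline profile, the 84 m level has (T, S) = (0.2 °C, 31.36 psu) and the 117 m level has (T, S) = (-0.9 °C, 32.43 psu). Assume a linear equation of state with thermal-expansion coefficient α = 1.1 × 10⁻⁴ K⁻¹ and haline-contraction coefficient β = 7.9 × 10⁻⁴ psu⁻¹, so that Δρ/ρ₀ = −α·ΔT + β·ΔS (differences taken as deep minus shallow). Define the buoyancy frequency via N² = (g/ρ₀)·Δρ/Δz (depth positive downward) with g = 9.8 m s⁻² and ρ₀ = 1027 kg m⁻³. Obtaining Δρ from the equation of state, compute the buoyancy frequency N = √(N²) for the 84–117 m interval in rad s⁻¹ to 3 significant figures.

0.0169 rad s⁻¹

ΔT = -1.1 K, ΔS = +1.07 psu (deep − shallow).
Δρ/ρ₀ = −αΔT + βΔS = 1.21 × 10⁻⁴ + 8.453 × 10⁻⁴ = 9.663 × 10⁻⁴, so Δρ ≈ 0.9924 kg m⁻³.
N² = (g/ρ₀)·Δρ/Δz = g·(Δρ/ρ₀)/Δz = 9.8 × 9.663 × 10⁻⁴ / 33 = 2.8696 × 10⁻⁴ s⁻².
N = √(2.8696 × 10⁻⁴) = 0.016940 rad s⁻¹ ≈ 0.0169 rad s⁻¹.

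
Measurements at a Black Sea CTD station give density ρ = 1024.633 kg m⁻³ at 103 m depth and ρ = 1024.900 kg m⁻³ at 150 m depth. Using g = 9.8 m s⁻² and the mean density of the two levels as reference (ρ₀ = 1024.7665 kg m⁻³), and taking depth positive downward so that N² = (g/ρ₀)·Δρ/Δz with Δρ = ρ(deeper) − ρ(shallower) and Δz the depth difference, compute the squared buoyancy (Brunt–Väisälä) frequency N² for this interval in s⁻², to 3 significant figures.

5.43 × 10⁻⁵ s⁻²

Δρ = 1024.900 − 1024.633 = 0.267 kg m⁻³ over Δz = 150 − 103 = 47 m.
N² = (9.8/1024.7665) × (0.267/47) = 5.4327 × 10⁻⁵ s⁻² ≈ 5.43 × 10⁻⁵ s⁻².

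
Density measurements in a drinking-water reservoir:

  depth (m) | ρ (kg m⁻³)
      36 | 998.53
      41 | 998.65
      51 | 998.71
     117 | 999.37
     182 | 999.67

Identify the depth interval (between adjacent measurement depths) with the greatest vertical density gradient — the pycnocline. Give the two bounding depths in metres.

Compute the density gradient over each adjacent pair:
  36–41 m: Δρ/Δz = 0.12/5 = 0.024 kg m⁻⁴
  41–51 m: Δρ/Δz = 0.06/10 = 6.0 × 10⁻³ kg m⁻⁴
  51–117 m: Δρ/Δz = 0.66/66 = 0.010 kg m⁻⁴
  117–182 m: Δρ/Δz = 0.30/65 = 4.6 × 10⁻³ kg m⁻⁴
The largest gradient is in the 36–41 m interval — the pycnocline.

36–41 m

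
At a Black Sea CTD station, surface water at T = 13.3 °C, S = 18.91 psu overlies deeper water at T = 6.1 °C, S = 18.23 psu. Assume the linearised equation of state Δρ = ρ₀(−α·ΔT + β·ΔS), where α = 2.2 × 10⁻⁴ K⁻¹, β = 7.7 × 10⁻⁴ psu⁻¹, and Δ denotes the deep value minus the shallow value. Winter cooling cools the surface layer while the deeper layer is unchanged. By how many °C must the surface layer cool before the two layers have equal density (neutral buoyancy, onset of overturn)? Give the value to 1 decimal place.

Neutral buoyancy requires Δρ = 0, i.e. −α(T_deep − T_surf′) + β(S_deep − S_surf) = 0.
T_surf′ = T_deep − (β/α)·ΔS = 6.1 − (7.7 × 10⁻⁴/2.2 × 10⁻⁴)·(-0.68) = 8.480 °C.
Cooling required: 13.3 − (8.480) = 4.820 °C.

4.8 °C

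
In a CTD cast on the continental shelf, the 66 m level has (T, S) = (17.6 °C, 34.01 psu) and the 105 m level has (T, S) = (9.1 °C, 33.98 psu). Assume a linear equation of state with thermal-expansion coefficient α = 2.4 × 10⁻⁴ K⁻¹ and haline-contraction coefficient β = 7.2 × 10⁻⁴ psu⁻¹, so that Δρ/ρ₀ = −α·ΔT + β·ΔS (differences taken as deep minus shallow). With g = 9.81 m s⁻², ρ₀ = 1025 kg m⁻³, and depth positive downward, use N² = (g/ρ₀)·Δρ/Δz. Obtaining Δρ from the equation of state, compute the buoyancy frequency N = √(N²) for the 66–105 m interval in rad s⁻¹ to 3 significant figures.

ΔT = -8.5 K, ΔS = -0.03 psu (deep − shallow).
Δρ/ρ₀ = −αΔT + βΔS = 2.04 × 10⁻³ − 2.16 × 10⁻⁵ = 2.0184 × 10⁻³, so Δρ ≈ 2.069 kg m⁻³.
N² = (g/ρ₀)·Δρ/Δz = g·(Δρ/ρ₀)/Δz = 9.81 × 2.0184 × 10⁻³ / 39 = 5.0771 × 10⁻⁴ s⁻².
N = √(5.0771 × 10⁻⁴) = 0.022532 rad s⁻¹ ≈ 0.0225 rad s⁻¹.

0.0225 rad s⁻¹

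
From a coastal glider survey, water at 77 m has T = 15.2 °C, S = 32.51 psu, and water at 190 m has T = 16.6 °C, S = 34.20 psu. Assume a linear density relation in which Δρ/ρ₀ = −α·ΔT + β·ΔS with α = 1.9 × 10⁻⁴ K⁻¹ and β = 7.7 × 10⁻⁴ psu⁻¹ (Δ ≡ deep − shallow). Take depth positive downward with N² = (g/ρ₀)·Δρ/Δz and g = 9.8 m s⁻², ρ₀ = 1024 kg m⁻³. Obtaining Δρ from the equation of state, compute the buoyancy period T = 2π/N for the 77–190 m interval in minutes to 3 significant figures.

11.1 min

ΔT = +1.4 K, ΔS = +1.69 psu (deep − shallow).
Δρ/ρ₀ = −αΔT + βΔS = -2.66 × 10⁻⁴ + 1.3013 × 10⁻³ = 1.0353 × 10⁻³, so Δρ ≈ 1.060 kg m⁻³.
N² = (g/ρ₀)·Δρ/Δz = g·(Δρ/ρ₀)/Δz = 9.8 × 1.0353 × 10⁻³ / 113 = 8.9787 × 10⁻⁵ s⁻².
N = √(8.9787 × 10⁻⁵) = 9.4756 × 10⁻³ rad s⁻¹ → T = 2π/N = 663.09 s = 11.052 min ≈ 11.1 min.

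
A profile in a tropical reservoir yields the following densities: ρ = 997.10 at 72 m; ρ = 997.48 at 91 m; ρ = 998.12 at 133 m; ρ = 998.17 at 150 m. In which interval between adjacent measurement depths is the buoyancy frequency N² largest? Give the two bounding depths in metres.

Compute the density gradient over each adjacent pair:
  72–91 m: Δρ/Δz = 0.38/19 = 0.020 kg m⁻⁴
  91–133 m: Δρ/Δz = 0.64/42 = 0.015 kg m⁻⁴
  133–150 m: Δρ/Δz = 0.05/17 = 2.9 × 10⁻³ kg m⁻⁴
The largest gradient is in the 72–91 m interval — the pycnocline.

72–91 m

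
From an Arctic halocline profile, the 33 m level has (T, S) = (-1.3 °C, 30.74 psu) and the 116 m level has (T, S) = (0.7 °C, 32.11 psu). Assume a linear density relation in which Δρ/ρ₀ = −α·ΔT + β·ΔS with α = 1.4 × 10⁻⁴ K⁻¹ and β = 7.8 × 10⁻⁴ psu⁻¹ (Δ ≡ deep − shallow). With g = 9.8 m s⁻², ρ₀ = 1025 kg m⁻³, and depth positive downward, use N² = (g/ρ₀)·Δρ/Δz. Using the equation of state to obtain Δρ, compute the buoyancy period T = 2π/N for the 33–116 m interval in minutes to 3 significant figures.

10.9 min

ΔT = +2.0 K, ΔS = +1.37 psu (deep − shallow).
Δρ/ρ₀ = −αΔT + βΔS = -2.80 × 10⁻⁴ + 1.0686 × 10⁻³ = 7.886 × 10⁻⁴, so Δρ ≈ 0.8083 kg m⁻³.
N² = (g/ρ₀)·Δρ/Δz = g·(Δρ/ρ₀)/Δz = 9.8 × 7.886 × 10⁻⁴ / 83 = 9.3112 × 10⁻⁵ s⁻².
N = √(9.3112 × 10⁻⁵) = 9.6495 × 10⁻³ rad s⁻¹ → T = 2π/N = 651.14 s = 10.852 min ≈ 10.9 min.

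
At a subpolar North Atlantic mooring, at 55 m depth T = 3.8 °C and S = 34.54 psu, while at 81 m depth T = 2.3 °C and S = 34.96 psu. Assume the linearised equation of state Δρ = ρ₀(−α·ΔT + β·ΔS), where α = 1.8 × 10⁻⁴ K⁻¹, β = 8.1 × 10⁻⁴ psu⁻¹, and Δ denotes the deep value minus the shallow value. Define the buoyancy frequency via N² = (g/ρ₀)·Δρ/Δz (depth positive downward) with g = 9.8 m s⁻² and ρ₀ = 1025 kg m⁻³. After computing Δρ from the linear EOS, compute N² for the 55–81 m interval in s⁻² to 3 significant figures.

2.30 × 10⁻⁴ s⁻²

ΔT = -1.5 K, ΔS = +0.42 psu (deep − shallow).
Δρ/ρ₀ = −αΔT + βΔS = 2.70 × 10⁻⁴ + 3.402 × 10⁻⁴ = 6.102 × 10⁻⁴, so Δρ ≈ 0.6255 kg m⁻³.
N² = (g/ρ₀)·Δρ/Δz = g·(Δρ/ρ₀)/Δz = 9.8 × 6.102 × 10⁻⁴ / 26 = 2.3000 × 10⁻⁴ s⁻² ≈ 2.30 × 10⁻⁴ s⁻².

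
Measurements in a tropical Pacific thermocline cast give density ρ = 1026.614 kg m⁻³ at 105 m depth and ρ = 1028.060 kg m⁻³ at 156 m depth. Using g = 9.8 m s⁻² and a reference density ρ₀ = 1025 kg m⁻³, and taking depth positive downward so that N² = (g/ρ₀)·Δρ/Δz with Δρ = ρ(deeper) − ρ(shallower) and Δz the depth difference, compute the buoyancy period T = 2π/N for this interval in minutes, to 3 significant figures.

6.36 min

Δρ = 1028.060 − 1026.614 = 1.446 kg m⁻³ over Δz = 156 − 105 = 51 m.
N² = (9.8/1025) × (1.446/51) = 2.7108 × 10⁻⁴ s⁻².
N = √(2.7108 × 10⁻⁴) = 0.016465 rad s⁻¹, so T = 2π/N = 381.61 s = 6.3602 min ≈ 6.36 min.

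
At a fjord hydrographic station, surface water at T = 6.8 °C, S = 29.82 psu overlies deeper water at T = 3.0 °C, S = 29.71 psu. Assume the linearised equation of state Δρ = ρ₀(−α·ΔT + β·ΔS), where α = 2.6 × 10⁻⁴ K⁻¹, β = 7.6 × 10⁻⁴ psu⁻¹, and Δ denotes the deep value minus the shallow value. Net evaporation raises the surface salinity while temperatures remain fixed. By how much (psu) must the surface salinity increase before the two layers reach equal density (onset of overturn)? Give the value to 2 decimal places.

1.19 psu

Neutral buoyancy requires −α(T_deep − T_surf) + β(S_deep − S_surf′) = 0.
S_surf′ = S_deep − (α/β)·ΔT = 29.71 − (2.6 × 10⁻⁴/7.6 × 10⁻⁴)·(-3.8) = 31.0100 psu.
Increase required: 31.0100 − 29.82 = 1.1900 psu.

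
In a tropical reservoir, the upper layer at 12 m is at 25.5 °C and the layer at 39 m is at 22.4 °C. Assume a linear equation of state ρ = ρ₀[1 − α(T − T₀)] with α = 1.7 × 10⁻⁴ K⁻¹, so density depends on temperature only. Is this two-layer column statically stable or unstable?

stable

ΔT = 22.4 − 25.5 = -3.1 K, so Δρ/ρ₀ = −αΔT = 5.27 × 10⁻⁴.
Δρ/ρ₀ > 0, so Δρ > 0: deeper water is denser → statically stable.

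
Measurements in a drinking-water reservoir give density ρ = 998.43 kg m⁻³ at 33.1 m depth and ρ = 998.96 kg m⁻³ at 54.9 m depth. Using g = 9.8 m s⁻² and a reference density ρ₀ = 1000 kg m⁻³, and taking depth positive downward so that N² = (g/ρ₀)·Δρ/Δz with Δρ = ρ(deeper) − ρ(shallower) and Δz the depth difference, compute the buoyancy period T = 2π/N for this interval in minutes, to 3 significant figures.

6.78 min

Δρ = 998.96 − 998.43 = 0.53 kg m⁻³ over Δz = 54.9 − 33.1 = 21.8 m.
N² = (9.8/1000) × (0.53/21.8) = 2.3826 × 10⁻⁴ s⁻².
N = √(2.3826 × 10⁻⁴) = 0.015436 rad s⁻¹, so T = 2π/N = 407.05 s = 6.7842 min ≈ 6.78 min.
N² > 0, so the interval is statically stable.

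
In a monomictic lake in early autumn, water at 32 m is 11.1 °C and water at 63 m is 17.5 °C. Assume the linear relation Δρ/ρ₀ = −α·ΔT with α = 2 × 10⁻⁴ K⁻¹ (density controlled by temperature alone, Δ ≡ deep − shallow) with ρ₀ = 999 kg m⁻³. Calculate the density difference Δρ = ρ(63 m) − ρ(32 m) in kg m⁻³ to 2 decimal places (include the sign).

-1.28 kg m⁻³

ΔT = +6.4 K, Δρ/ρ₀ = −αΔT = -1.28 × 10⁻³.
Δρ = 999 × (-1.28 × 10⁻³) = -1.28 kg m⁻³.
Negative Δρ: lighter below, statically unstable.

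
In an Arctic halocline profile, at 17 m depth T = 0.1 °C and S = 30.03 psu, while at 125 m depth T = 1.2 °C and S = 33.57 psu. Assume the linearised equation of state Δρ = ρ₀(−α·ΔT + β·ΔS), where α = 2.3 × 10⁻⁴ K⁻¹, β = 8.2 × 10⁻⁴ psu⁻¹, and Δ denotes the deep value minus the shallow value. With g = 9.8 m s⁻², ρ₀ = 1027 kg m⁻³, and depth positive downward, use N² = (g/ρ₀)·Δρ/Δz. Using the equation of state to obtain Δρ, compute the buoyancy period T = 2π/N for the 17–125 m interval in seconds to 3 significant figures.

ΔT = +1.1 K, ΔS = +3.54 psu (deep − shallow).
Δρ/ρ₀ = −αΔT + βΔS = -2.53 × 10⁻⁴ + 2.9028 × 10⁻³ = 2.6498 × 10⁻³, so Δρ ≈ 2.721 kg m⁻³.
N² = (g/ρ₀)·Δρ/Δz = g·(Δρ/ρ₀)/Δz = 9.8 × 2.6498 × 10⁻³ / 108 = 2.4044 × 10⁻⁴ s⁻².
N = √(2.4044 × 10⁻⁴) = 0.015506 rad s⁻¹ → T = 2π/N = 405.21 s ≈ 405 s.

405 s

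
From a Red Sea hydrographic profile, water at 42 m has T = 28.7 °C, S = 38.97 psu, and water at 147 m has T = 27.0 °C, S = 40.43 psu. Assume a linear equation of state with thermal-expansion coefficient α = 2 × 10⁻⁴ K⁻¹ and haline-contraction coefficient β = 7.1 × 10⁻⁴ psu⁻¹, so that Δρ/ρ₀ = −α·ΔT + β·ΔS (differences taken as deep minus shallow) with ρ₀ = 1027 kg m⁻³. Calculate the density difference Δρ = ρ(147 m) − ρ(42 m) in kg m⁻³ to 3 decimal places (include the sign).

+1.414 kg m⁻³

ΔT = -1.7 K, ΔS = +1.46 psu (deep − shallow).
Δρ/ρ₀ = −(2 × 10⁻⁴)(-1.7) + (7.1 × 10⁻⁴)(+1.46) = 1.3766 × 10⁻³.
Δρ = 1027 × (1.3766 × 10⁻³) = +1.414 kg m⁻³.
Positive Δρ: denser below, stable.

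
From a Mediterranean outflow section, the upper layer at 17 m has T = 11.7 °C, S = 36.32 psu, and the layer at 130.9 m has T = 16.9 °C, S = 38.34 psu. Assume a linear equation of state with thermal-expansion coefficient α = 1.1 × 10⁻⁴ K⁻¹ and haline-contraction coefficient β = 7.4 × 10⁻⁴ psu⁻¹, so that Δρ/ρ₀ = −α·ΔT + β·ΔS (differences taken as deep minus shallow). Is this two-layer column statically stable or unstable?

stable

ΔT = 16.9 − 11.7 = +5.2 K and ΔS = 38.34 − 36.32 = +2.02 psu (deep − shallow).
−αΔT = -5.72 × 10⁻⁴; βΔS = 1.4948 × 10⁻³; sum Δρ/ρ₀ = 9.228 × 10⁻⁴.
Δρ/ρ₀ > 0, so Δρ > 0: deeper water is denser → statically stable.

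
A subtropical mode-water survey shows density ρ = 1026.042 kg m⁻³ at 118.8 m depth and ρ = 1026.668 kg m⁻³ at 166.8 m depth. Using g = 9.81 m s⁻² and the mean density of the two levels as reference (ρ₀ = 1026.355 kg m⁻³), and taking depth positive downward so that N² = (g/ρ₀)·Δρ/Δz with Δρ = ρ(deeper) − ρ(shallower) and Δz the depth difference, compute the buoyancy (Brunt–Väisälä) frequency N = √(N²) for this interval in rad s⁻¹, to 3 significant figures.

Δρ = 1026.668 − 1026.042 = 0.626 kg m⁻³ over Δz = 166.8 − 118.8 = 48 m.
N² = (9.81/1026.355) × (0.626/48) = 1.2465 × 10⁻⁴ s⁻².
N = √(1.2465 × 10⁻⁴) = 0.011165 rad s⁻¹ ≈ 0.0112 rad s⁻¹.

0.0112 rad s⁻¹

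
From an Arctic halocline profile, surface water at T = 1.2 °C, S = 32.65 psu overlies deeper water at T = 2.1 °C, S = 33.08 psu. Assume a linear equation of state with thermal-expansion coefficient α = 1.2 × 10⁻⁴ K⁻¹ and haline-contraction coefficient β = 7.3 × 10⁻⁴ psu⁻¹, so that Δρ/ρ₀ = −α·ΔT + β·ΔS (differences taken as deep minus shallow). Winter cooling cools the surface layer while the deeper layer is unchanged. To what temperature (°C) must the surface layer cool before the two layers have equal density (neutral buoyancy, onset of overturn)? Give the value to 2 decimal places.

-0.52 °C

Neutral buoyancy requires Δρ = 0, i.e. −α(T_deep − T_surf′) + β(S_deep − S_surf) = 0.
T_surf′ = T_deep − (β/α)·ΔS = 2.1 − (7.3 × 10⁻⁴/1.2 × 10⁻⁴)·(+0.43) = -0.5158 °C.
Cooling required: 1.2 − (-0.5158) = 1.7158 °C.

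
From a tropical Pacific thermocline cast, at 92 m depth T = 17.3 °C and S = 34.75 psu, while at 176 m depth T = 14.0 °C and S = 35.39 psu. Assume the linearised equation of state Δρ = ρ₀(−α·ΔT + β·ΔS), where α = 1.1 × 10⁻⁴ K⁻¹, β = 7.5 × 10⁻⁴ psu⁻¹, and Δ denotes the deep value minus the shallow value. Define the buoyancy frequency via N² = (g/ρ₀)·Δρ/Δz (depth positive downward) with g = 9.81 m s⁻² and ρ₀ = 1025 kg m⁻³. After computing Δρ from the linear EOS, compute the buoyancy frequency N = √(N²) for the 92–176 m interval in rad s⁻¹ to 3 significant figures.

9.92 × 10⁻³ rad s⁻¹

ΔT = -3.3 K, ΔS = +0.64 psu (deep − shallow).
Δρ/ρ₀ = −αΔT + βΔS = 3.63 × 10⁻⁴ + 4.80 × 10⁻⁴ = 8.43 × 10⁻⁴, so Δρ ≈ 0.8641 kg m⁻³.
N² = (g/ρ₀)·Δρ/Δz = g·(Δρ/ρ₀)/Δz = 9.81 × 8.43 × 10⁻⁴ / 84 = 9.8450 × 10⁻⁵ s⁻².
N = √(9.8450 × 10⁻⁵) = 9.9222 × 10⁻³ rad s⁻¹ ≈ 9.92 × 10⁻³ rad s⁻¹.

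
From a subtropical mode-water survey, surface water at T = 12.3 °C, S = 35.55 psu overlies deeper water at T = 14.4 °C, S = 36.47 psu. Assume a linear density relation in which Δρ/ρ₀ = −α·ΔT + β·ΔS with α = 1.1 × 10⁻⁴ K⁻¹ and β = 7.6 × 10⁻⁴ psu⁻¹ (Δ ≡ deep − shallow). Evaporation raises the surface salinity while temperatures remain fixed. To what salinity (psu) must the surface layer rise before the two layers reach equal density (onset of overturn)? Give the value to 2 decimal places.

Neutral buoyancy requires −α(T_deep − T_surf) + β(S_deep − S_surf′) = 0.
S_surf′ = S_deep − (α/β)·ΔT = 36.47 − (1.1 × 10⁻⁴/7.6 × 10⁻⁴)·(+2.1) = 36.1661 psu.
Increase required: 36.1661 − 35.55 = 0.6161 psu.

36.17 psu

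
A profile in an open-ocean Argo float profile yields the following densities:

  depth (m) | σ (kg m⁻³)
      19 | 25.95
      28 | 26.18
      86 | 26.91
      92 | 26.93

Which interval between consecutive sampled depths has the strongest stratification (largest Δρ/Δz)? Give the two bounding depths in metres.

19–28 m

Compute the density gradient over each adjacent pair:
  19–28 m: Δρ/Δz = 0.23/9 = 0.026 kg m⁻⁴
  28–86 m: Δρ/Δz = 0.73/58 = 0.013 kg m⁻⁴
  86–92 m: Δρ/Δz = 0.02/6 = 3.3 × 10⁻³ kg m⁻⁴
The largest gradient is in the 19–28 m interval — the pycnocline.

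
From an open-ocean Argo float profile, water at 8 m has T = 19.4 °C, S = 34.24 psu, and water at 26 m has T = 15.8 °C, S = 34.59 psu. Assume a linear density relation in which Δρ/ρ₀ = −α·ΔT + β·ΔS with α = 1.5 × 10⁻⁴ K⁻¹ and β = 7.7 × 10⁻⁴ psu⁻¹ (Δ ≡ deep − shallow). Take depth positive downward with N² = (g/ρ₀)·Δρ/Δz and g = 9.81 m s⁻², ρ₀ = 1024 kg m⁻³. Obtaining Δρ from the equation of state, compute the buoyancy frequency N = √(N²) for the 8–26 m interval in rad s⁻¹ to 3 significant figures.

ΔT = -3.6 K, ΔS = +0.35 psu (deep − shallow).
Δρ/ρ₀ = −αΔT + βΔS = 5.40 × 10⁻⁴ + 2.695 × 10⁻⁴ = 8.095 × 10⁻⁴, so Δρ ≈ 0.8289 kg m⁻³.
N² = (g/ρ₀)·Δρ/Δz = g·(Δρ/ρ₀)/Δz = 9.81 × 8.095 × 10⁻⁴ / 18 = 4.4118 × 10⁻⁴ s⁻².
N = √(4.4118 × 10⁻⁴) = 0.021004 rad s⁻¹ ≈ 0.0210 rad s⁻¹.

0.0210 rad s⁻¹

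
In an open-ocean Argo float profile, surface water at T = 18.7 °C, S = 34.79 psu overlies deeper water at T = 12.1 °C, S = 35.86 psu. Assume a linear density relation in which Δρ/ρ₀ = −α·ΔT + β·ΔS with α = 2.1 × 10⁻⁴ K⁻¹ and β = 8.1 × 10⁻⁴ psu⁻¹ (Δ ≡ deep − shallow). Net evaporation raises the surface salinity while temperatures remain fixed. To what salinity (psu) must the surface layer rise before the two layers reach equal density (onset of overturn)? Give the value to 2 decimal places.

37.57 psu

Neutral buoyancy requires −α(T_deep − T_surf) + β(S_deep − S_surf′) = 0.
S_surf′ = S_deep − (α/β)·ΔT = 35.86 − (2.1 × 10⁻⁴/8.1 × 10⁻⁴)·(-6.6) = 37.5711 psu.
Increase required: 37.5711 − 34.79 = 2.7811 psu.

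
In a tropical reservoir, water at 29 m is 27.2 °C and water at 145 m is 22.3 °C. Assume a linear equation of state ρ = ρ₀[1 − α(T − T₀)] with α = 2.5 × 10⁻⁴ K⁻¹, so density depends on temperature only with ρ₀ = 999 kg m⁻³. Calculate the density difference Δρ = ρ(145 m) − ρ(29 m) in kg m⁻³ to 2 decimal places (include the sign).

ΔT = -4.9 K, Δρ/ρ₀ = −αΔT = 1.225 × 10⁻³.
Δρ = 999 × (1.225 × 10⁻³) = +1.22 kg m⁻³.
Positive Δρ: denser below, stable.

+1.22 kg m⁻³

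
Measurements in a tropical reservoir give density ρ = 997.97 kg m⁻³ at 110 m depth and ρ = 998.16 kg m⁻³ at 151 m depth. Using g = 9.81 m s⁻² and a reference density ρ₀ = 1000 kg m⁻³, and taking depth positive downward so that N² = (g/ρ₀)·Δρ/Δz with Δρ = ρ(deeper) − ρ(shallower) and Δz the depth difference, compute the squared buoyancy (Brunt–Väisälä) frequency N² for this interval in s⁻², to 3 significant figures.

4.55 × 10⁻⁵ s⁻²

Δρ = 998.16 − 997.97 = 0.19 kg m⁻³ over Δz = 151 − 110 = 41 m.
N² = (9.81/1000) × (0.19/41) = 4.5461 × 10⁻⁵ s⁻² ≈ 4.55 × 10⁻⁵ s⁻².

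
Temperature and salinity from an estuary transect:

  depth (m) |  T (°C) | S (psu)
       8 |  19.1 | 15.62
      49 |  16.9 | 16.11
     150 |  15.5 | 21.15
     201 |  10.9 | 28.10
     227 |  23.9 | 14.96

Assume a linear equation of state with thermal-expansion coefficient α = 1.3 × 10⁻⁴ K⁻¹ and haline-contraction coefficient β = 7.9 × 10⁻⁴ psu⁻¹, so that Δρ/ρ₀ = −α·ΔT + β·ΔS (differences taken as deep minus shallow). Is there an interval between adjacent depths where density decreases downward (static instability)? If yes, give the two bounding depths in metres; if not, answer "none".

Evaluate Δρ/ρ₀ = −αΔT + βΔS across each adjacent pair:
  8–49 m: −αΔT+βΔS = −(1.3 × 10⁻⁴)(-2.2)+(7.9 × 10⁻⁴)(+0.49) = 6.7 × 10⁻⁴ → stable
  49–150 m: −αΔT+βΔS = −(1.3 × 10⁻⁴)(-1.4)+(7.9 × 10⁻⁴)(+5.04) = 4.2 × 10⁻³ → stable
  150–201 m: −αΔT+βΔS = −(1.3 × 10⁻⁴)(-4.6)+(7.9 × 10⁻⁴)(+6.95) = 6.1 × 10⁻³ → stable
  201–227 m: −αΔT+βΔS = −(1.3 × 10⁻⁴)(+13.0)+(7.9 × 10⁻⁴)(-13.14) = -0.012 → UNSTABLE
The 201–227 m interval has Δρ < 0: lighter water underlies denser water.

201–227 m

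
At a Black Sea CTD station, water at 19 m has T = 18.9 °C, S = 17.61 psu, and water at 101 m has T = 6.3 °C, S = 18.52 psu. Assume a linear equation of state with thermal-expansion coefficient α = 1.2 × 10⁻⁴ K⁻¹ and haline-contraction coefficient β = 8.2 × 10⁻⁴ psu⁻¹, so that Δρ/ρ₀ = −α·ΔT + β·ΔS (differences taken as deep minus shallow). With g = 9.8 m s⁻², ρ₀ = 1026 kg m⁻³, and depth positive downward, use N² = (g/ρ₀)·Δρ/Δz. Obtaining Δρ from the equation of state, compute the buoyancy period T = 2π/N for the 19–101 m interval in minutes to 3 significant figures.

ΔT = -12.6 K, ΔS = +0.91 psu (deep − shallow).
Δρ/ρ₀ = −αΔT + βΔS = 1.512 × 10⁻³ + 7.462 × 10⁻⁴ = 2.2582 × 10⁻³, so Δρ ≈ 2.317 kg m⁻³.
N² = (g/ρ₀)·Δρ/Δz = g·(Δρ/ρ₀)/Δz = 9.8 × 2.2582 × 10⁻³ / 82 = 2.6988 × 10⁻⁴ s⁻².
N = √(2.6988 × 10⁻⁴) = 0.016428 rad s⁻¹ → T = 2π/N = 382.47 s = 6.3745 min ≈ 6.37 min.

6.37 min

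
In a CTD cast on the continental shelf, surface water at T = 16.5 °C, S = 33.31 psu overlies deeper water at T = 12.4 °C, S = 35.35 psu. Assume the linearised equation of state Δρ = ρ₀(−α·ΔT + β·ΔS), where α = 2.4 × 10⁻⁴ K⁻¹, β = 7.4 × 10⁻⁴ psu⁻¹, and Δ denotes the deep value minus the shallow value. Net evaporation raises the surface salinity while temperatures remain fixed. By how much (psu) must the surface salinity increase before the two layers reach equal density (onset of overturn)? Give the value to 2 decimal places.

3.37 psu

Neutral buoyancy requires −α(T_deep − T_surf) + β(S_deep − S_surf′) = 0.
S_surf′ = S_deep − (α/β)·ΔT = 35.35 − (2.4 × 10⁻⁴/7.4 × 10⁻⁴)·(-4.1) = 36.6797 psu.
Increase required: 36.6797 − 33.31 = 3.3697 psu.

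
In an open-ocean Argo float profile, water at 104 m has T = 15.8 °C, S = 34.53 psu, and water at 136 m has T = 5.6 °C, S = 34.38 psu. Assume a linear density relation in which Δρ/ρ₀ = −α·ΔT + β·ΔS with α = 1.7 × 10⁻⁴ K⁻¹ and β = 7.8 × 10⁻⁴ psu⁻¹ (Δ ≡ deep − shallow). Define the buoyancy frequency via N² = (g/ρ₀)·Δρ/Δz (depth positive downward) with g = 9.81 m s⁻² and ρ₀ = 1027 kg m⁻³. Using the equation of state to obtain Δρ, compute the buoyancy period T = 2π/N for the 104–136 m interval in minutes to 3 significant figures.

ΔT = -10.2 K, ΔS = -0.15 psu (deep − shallow).
Δρ/ρ₀ = −αΔT + βΔS = 1.734 × 10⁻³ − 1.17 × 10⁻⁴ = 1.617 × 10⁻³, so Δρ ≈ 1.661 kg m⁻³.
N² = (g/ρ₀)·Δρ/Δz = g·(Δρ/ρ₀)/Δz = 9.81 × 1.617 × 10⁻³ / 32 = 4.9571 × 10⁻⁴ s⁻².
N = √(4.9571 × 10⁻⁴) = 0.022265 rad s⁻¹ → T = 2π/N = 282.20 s = 4.7033 min ≈ 4.70 min.

4.70 min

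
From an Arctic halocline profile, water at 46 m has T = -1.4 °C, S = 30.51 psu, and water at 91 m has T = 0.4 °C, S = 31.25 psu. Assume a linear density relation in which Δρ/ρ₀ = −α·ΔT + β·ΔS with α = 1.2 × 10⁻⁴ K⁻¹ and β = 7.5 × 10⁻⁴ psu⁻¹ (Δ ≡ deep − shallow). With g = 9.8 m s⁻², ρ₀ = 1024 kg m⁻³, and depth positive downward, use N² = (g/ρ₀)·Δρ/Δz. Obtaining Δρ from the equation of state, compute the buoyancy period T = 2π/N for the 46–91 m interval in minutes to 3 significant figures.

ΔT = +1.8 K, ΔS = +0.74 psu (deep − shallow).
Δρ/ρ₀ = −αΔT + βΔS = -2.16 × 10⁻⁴ + 5.55 × 10⁻⁴ = 3.39 × 10⁻⁴, so Δρ ≈ 0.3471 kg m⁻³.
N² = (g/ρ₀)·Δρ/Δz = g·(Δρ/ρ₀)/Δz = 9.8 × 3.39 × 10⁻⁴ / 45 = 7.3827 × 10⁻⁵ s⁻².
N = √(7.3827 × 10⁻⁵) = 8.5923 × 10⁻³ rad s⁻¹ → T = 2π/N = 731.26 s = 12.188 min ≈ 12.2 min.

12.2 min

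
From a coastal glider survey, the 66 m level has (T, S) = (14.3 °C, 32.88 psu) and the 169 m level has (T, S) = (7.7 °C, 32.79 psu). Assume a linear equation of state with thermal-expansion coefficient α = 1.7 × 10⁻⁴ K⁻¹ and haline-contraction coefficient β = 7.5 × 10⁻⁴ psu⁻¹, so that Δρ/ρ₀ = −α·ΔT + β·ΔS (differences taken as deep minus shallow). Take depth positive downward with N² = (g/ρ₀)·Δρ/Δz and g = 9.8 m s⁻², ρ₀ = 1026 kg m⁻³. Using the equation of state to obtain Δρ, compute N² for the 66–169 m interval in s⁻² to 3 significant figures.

1.00 × 10⁻⁴ s⁻²

ΔT = -6.6 K, ΔS = -0.09 psu (deep − shallow).
Δρ/ρ₀ = −αΔT + βΔS = 1.122 × 10⁻³ − 6.75 × 10⁻⁵ = 1.0545 × 10⁻³, so Δρ ≈ 1.082 kg m⁻³.
N² = (g/ρ₀)·Δρ/Δz = g·(Δρ/ρ₀)/Δz = 9.8 × 1.0545 × 10⁻³ / 103 = 1.0033 × 10⁻⁴ s⁻² ≈ 1.00 × 10⁻⁴ s⁻².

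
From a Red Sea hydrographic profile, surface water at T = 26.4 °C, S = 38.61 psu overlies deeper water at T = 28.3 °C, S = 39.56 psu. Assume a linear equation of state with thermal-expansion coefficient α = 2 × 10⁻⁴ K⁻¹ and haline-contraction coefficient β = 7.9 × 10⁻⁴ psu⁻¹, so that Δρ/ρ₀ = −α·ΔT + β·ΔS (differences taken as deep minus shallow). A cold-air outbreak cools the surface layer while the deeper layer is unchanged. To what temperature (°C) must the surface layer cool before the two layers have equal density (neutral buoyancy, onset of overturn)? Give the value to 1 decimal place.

24.5 °C

Neutral buoyancy requires Δρ = 0, i.e. −α(T_deep − T_surf′) + β(S_deep − S_surf) = 0.
T_surf′ = T_deep − (β/α)·ΔS = 28.3 − (7.9 × 10⁻⁴/2 × 10⁻⁴)·(+0.95) = 24.547 °C.
Cooling required: 26.4 − (24.547) = 1.853 °C.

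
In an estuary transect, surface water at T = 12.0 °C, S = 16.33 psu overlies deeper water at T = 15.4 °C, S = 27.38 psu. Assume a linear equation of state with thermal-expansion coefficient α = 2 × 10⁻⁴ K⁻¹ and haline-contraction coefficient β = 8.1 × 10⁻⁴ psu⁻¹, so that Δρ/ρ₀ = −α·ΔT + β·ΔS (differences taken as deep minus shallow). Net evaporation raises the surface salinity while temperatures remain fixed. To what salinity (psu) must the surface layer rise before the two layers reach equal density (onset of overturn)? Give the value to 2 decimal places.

26.54 psu

Neutral buoyancy requires −α(T_deep − T_surf) + β(S_deep − S_surf′) = 0.
S_surf′ = S_deep − (α/β)·ΔT = 27.38 − (2 × 10⁻⁴/8.1 × 10⁻⁴)·(+3.4) = 26.5405 psu.
Increase required: 26.5405 − 16.33 = 10.2105 psu.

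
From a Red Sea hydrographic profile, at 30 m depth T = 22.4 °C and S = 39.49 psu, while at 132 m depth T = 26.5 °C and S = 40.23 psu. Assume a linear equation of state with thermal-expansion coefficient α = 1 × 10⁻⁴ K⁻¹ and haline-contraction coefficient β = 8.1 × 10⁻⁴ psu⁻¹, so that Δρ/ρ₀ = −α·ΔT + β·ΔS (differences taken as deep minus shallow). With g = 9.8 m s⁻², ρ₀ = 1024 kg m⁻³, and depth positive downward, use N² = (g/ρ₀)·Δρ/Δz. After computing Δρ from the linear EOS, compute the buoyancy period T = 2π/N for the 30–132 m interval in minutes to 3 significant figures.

24.5 min

ΔT = +4.1 K, ΔS = +0.74 psu (deep − shallow).
Δρ/ρ₀ = −αΔT + βΔS = -4.10 × 10⁻⁴ + 5.994 × 10⁻⁴ = 1.894 × 10⁻⁴, so Δρ ≈ 0.1939 kg m⁻³.
N² = (g/ρ₀)·Δρ/Δz = g·(Δρ/ρ₀)/Δz = 9.8 × 1.894 × 10⁻⁴ / 102 = 1.8197 × 10⁻⁵ s⁻².
N = √(1.8197 × 10⁻⁵) = 4.2658 × 10⁻³ rad s⁻¹ → T = 2π/N = 1.4729 × 10³ s = 24.548 min ≈ 24.5 min.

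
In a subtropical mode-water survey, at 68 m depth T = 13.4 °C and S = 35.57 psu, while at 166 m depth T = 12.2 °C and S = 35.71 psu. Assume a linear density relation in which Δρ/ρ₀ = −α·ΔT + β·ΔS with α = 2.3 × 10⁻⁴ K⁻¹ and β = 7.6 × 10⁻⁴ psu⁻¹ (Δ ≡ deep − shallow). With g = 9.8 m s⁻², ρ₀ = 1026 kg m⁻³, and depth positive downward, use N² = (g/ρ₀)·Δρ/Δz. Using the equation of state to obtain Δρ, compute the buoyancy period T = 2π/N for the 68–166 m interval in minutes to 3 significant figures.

ΔT = -1.2 K, ΔS = +0.14 psu (deep − shallow).
Δρ/ρ₀ = −αΔT + βΔS = 2.76 × 10⁻⁴ + 1.064 × 10⁻⁴ = 3.824 × 10⁻⁴, so Δρ ≈ 0.3923 kg m⁻³.
N² = (g/ρ₀)·Δρ/Δz = g·(Δρ/ρ₀)/Δz = 9.8 × 3.824 × 10⁻⁴ / 98 = 3.8240 × 10⁻⁵ s⁻².
N = √(3.8240 × 10⁻⁵) = 6.1838 × 10⁻³ rad s⁻¹ → T = 2π/N = 1.0161 × 10³ s = 16.935 min ≈ 16.9 min.

16.9 min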